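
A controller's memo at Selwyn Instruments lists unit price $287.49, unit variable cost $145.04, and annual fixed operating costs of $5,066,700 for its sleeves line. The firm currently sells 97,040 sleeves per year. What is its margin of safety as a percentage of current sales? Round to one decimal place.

Each unit contributes $287.49 − $145.04 = $142.45. Break-even units = $5,066,700 ÷ $142.45 = 35,568.27; break-even revenue = 35,568.27 × $287.49 = $10,225,521.82.
Current sales = 97,040 × $287.49 = $27,898,029.60.
Margin of safety = ($27,898,029.60 − $10,225,521.82) ÷ $27,898,029.60 = 63.3%.

63.3%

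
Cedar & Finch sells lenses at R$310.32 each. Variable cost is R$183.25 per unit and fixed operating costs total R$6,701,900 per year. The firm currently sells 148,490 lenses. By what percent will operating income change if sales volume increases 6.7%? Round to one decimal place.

Contribution at this volume is 148,490 × R$127.07 = R$18,868,624.30.
Operating income = contribution − fixed costs = R$18,868,624.30 − R$6,701,900 = R$12,166,724.30.
DOL = contribution ÷ EBIT = R$18,868,624.30 ÷ R$12,166,724.30 = 1.5508.
%ΔEBIT = DOL × %ΔSales = 1.5508 × +6.7% = +10.4%.

+10.4%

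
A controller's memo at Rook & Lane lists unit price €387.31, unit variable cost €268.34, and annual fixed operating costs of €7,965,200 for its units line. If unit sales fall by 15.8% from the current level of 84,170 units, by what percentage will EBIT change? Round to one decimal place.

At 84,170 units, contribution = 84,170 × €118.97 = €10,013,704.90.
Operating income = contribution − fixed costs = €10,013,704.90 − €7,965,200 = €2,048,504.90.
So DOL = total CM / EBIT = €10,013,704.90 / €2,048,504.90 = 4.8883.
So EBIT moves 4.8883 × (-15.8%) = -77.2%.

-77.2%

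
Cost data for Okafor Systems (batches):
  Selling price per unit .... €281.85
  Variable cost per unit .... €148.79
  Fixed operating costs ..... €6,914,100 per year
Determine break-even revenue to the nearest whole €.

€14,645,567

Contribution margin per unit = €281.85 − €148.79 = €133.06, a CM ratio of €133.06 ÷ €281.85 = 0.4721.
Break-even sales = FC ÷ CM ratio = €6,914,100 × €281.85 / €133.06 = €14,645,567.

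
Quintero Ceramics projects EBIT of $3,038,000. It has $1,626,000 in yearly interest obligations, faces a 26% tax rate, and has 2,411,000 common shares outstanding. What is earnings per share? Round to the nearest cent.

$0.43

Interest = $1,626,000.00, so EBT = $3,038,000 − $1,626,000.00 = $1,412,000.00.
Net income = $1,412,000.00 × (1 − 0.26) = $1,044,880.00.
Per share: $1,044,880.00 / 2,411,000 shares = $0.43.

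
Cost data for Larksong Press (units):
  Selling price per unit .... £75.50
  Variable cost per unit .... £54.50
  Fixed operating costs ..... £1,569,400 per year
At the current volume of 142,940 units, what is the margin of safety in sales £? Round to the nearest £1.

Unit CM = price − variable cost = £75.50 − £54.50 = £21.00. Break-even units = £1,569,400 ÷ £21.00 = 74,733.33; break-even revenue = 74,733.33 × £75.50 = £5,642,366.67.
Actual sales revenue = 142,940 × £75.50 = £10,791,970.00.
Margin of safety = £10,791,970.00 − £5,642,366.67 = £5,149,603.

£5,149,603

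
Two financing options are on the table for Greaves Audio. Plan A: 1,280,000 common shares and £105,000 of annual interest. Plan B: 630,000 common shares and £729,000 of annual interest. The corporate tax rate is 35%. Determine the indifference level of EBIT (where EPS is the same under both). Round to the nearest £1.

£1,333,800

Set EPS_A = EPS_B: (EBIT − £105,000)(1 − 0.35) ÷ 1,280,000 = (EBIT − £729,000)(1 − 0.35) ÷ 630,000.
Cancelling (1 − t) and cross-multiplying: 630,000·(EBIT − 105,000) = 1,280,000·(EBIT − 729,000).
EBIT × (1,280,000 − 630,000) = 729,000 × 1,280,000 − 105,000 × 630,000 = 866,970,000,000, so EBIT = 866,970,000,000 ÷ 650,000 = 1,333,800.00.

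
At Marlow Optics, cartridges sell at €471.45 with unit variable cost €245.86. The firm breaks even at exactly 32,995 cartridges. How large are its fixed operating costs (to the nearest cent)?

€7,443,342.05

Each unit contributes €471.45 − €245.86 = €225.59.
Fixed costs = break-even units × CM = 32,995 × €225.59 = €7,443,342.05.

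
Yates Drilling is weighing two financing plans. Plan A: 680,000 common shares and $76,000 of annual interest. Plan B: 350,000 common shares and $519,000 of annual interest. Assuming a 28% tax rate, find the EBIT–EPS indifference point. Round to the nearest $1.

Set EPS_A = EPS_B: (EBIT − $76,000)(1 − 0.28) ÷ 680,000 = (EBIT − $519,000)(1 − 0.28) ÷ 350,000.
The (1 − t) factor cancels: (EBIT − 76,000) × 350,000 = (EBIT − 519,000) × 680,000.
Solving, EBIT = (519,000·680,000 − 76,000·350,000) / (680,000 − 350,000) = 326,320,000,000 / 330,000 = 988,848.48.

$988,848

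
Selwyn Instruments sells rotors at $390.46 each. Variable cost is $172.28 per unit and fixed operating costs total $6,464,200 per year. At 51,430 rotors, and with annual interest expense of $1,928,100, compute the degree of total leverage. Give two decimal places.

Contribution at this volume is 51,430 × $218.18 = $11,220,997.40.
Subtracting fixed costs: EBIT = $11,220,997.40 − $6,464,200 = $4,756,797.40. Interest = $1,928,100.00.
DOL = $11,220,997.40 ÷ $4,756,797.40 = 2.3589; DFL = $4,756,797.40 ÷ $2,828,697.40 = 1.6816.
DCL = DOL × DFL = 2.3589 × 1.6816 = 3.9667.

3.97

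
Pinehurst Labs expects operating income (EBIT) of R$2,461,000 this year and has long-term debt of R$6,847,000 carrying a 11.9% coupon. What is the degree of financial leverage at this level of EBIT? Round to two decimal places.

1.49

Annual interest charges come to R$814,793.00.
Degree of financial leverage = EBIT / (EBIT − interest) = R$2,461,000 / R$1,646,207.00 = 1.4950.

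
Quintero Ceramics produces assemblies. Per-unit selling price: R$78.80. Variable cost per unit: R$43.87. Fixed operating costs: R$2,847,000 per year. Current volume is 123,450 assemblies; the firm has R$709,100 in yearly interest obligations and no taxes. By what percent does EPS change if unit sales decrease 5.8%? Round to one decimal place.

At 123,450 units, contribution = 123,450 × R$34.93 = R$4,312,108.50.
Operating income = contribution − fixed costs = R$4,312,108.50 − R$2,847,000 = R$1,465,108.50.
Interest = R$709,100.00, so EBIT − I = R$756,008.50.
DCL = total CM / (EBIT − I) = R$4,312,108.50 / R$756,008.50 = 5.7038.
%ΔEPS = DCL × %ΔSales = 5.7038 × -5.8% = -33.1%.

-33.1%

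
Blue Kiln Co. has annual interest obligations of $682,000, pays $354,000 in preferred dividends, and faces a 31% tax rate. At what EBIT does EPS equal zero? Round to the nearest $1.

Grossing the preferred dividend up to pre-tax terms: $354,000 / (1 − 0.31) = $513,043.48.
EPS = 0 when EBIT covers interest plus the pre-tax preferred burden: $682,000 + $513,043.48 = $1,195,043.48.

$1,195,043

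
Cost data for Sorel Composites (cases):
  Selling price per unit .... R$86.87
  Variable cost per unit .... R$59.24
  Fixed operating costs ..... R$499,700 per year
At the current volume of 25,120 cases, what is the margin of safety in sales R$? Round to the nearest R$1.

Each unit contributes R$86.87 − R$59.24 = R$27.63. Break-even units = R$499,700 ÷ R$27.63 = 18,085.41; break-even revenue = 18,085.41 × R$86.87 = R$1,571,079.95.
Actual sales revenue = 25,120 × R$86.87 = R$2,182,174.40.
Margin of safety = R$2,182,174.40 − R$1,571,079.95 = R$611,094.

R$611,094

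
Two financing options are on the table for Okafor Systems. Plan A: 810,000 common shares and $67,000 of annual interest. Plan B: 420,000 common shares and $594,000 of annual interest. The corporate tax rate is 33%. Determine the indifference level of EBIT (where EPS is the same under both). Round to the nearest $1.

$1,161,538

At indifference, (EBIT − 67,000)(1 − t)/810,000 = (EBIT − 594,000)(1 − t)/420,000.
Cancelling (1 − t) and cross-multiplying: 420,000·(EBIT − 67,000) = 810,000·(EBIT − 594,000).
Solving, EBIT = (594,000·810,000 − 67,000·420,000) / (810,000 − 420,000) = 453,000,000,000 / 390,000 = 1,161,538.46.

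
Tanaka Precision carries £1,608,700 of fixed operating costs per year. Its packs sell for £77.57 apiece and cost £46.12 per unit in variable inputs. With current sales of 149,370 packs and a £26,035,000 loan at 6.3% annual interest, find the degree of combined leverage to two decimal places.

Total contribution margin = 149,370 × £31.45 = £4,697,686.50.
Operating income = contribution − fixed costs = £4,697,686.50 − £1,608,700 = £3,088,986.50. Interest = £1,640,205.00, so EBIT − I = £1,448,781.50.
Degree of total leverage = total CM / (EBIT − interest) = £4,697,686.50 / £1,448,781.50 = 3.2425.

3.24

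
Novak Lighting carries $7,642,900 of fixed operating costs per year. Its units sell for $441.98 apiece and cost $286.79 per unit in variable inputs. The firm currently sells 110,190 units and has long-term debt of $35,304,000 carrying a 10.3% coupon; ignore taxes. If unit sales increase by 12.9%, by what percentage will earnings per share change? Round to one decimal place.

+37.9%

Total contribution margin = 110,190 × $155.19 = $17,100,386.10.
EBIT = $17,100,386.10 − $7,642,900 = $9,457,486.10.
After interest of $3,636,312.00, pre-tax earnings = $5,821,174.10.
Degree of combined leverage = contribution ÷ (EBIT − I) = $17,100,386.10 ÷ $5,821,174.10 = 2.9376.
%ΔEPS = DCL × %ΔSales = 2.9376 × +12.9% = +37.9%.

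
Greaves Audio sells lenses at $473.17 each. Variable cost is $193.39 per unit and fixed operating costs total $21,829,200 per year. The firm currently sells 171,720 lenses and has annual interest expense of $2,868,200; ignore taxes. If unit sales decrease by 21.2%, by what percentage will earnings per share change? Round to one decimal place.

Contribution at this volume is 171,720 × $279.78 = $48,043,821.60.
Operating income = contribution − fixed costs = $48,043,821.60 − $21,829,200 = $26,214,621.60.
After interest of $2,868,200.00, pre-tax earnings = $23,346,421.60.
DCL = total CM / (EBIT − I) = $48,043,821.60 / $23,346,421.60 = 2.0579.
EPS therefore changes by 2.0579 × (-21.2%) = -43.6%.

-43.6%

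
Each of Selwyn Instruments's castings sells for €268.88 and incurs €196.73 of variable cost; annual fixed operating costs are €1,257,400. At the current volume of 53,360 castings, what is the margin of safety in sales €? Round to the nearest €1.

Unit CM = price − variable cost = €268.88 − €196.73 = €72.15. Break-even units = €1,257,400 ÷ €72.15 = 17,427.58; break-even revenue = 17,427.58 × €268.88 = €4,685,928.09.
Actual sales revenue = 53,360 × €268.88 = €14,347,436.80.
Margin of safety = €14,347,436.80 − €4,685,928.09 = €9,661,509.

€9,661,509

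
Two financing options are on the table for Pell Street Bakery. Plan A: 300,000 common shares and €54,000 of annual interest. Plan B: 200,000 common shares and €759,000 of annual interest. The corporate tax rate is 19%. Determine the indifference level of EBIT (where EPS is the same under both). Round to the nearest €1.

€2,169,000

At indifference, (EBIT − 54,000)(1 − t)/300,000 = (EBIT − 759,000)(1 − t)/200,000.
The (1 − t) factor cancels: (EBIT − 54,000) × 200,000 = (EBIT − 759,000) × 300,000.
EBIT × (300,000 − 200,000) = 759,000 × 300,000 − 54,000 × 200,000 = 216,900,000,000, so EBIT = 216,900,000,000 ÷ 100,000 = 2,169,000.00.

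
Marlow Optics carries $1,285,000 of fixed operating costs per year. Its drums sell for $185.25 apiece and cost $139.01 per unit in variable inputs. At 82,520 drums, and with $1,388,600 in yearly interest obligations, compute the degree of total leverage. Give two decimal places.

3.34

Total contribution margin = 82,520 × $46.24 = $3,815,724.80.
EBIT = $3,815,724.80 − $1,285,000 = $2,530,724.80. Interest = $1,388,600.00.
DOL = $3,815,724.80 ÷ $2,530,724.80 = 1.5078; DFL = $2,530,724.80 ÷ $1,142,124.80 = 2.2158.
Combined leverage = 1.5078 × 2.2158 = 3.3410.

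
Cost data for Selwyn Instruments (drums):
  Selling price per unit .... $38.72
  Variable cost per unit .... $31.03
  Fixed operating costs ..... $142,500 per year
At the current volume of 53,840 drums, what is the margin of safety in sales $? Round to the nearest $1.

$1,367,182

Contribution margin per unit = $38.72 − $31.03 = $7.69. Break-even units = $142,500 ÷ $7.69 = 18,530.56; break-even revenue = 18,530.56 × $38.72 = $717,503.25.
Current sales = 53,840 × $38.72 = $2,084,684.80.
Margin of safety = $2,084,684.80 − $717,503.25 = $1,367,182.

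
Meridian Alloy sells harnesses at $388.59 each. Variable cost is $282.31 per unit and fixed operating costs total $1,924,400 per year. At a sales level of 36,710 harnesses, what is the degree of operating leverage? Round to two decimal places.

Total contribution margin = 36,710 × $106.28 = $3,901,538.80.
EBIT = $3,901,538.80 − $1,924,400 = $1,977,138.80.
So DOL = total CM / EBIT = $3,901,538.80 / $1,977,138.80 = 1.9733.

1.97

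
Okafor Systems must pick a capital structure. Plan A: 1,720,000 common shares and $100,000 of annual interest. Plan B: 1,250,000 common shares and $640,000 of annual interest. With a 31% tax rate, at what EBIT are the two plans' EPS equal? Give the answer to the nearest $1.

At indifference, (EBIT − 100,000)(1 − t)/1,720,000 = (EBIT − 640,000)(1 − t)/1,250,000.
The (1 − t) factor cancels: (EBIT − 100,000) × 1,250,000 = (EBIT − 640,000) × 1,720,000.
EBIT × (1,720,000 − 1,250,000) = 640,000 × 1,720,000 − 100,000 × 1,250,000 = 975,800,000,000, so EBIT = 975,800,000,000 ÷ 470,000 = 2,076,170.21.

$2,076,170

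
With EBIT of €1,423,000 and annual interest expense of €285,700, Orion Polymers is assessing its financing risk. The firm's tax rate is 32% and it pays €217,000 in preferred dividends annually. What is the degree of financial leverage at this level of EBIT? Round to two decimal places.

Annual interest charges come to €285,700.00.
Preferred dividends grossed up pre-tax: €217,000 / (1 − 0.32) = €319,117.65.
DFL = EBIT ÷ [EBIT − I − D_p/(1−t)] = €1,423,000 ÷ [€1,423,000 − €285,700.00 − €319,117.65] = €1,423,000 ÷ €818,182.35 = 1.7392.

1.74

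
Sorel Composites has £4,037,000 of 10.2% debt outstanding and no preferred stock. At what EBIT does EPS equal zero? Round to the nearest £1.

Annual interest = 10.2% × £4,037,000 = £411,774.00.
With no preferred dividends, EPS = 0 when EBIT exactly covers interest, so the financial break-even EBIT is £411,774.00.

£411,774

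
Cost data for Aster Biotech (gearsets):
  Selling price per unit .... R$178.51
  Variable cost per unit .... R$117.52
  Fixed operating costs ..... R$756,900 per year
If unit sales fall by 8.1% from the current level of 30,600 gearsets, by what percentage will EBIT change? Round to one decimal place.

-13.6%

At 30,600 units, contribution = 30,600 × R$60.99 = R$1,866,294.00.
Subtracting fixed costs: EBIT = R$1,866,294.00 − R$756,900 = R$1,109,394.00.
DOL = contribution ÷ EBIT = R$1,866,294.00 ÷ R$1,109,394.00 = 1.6823.
So EBIT moves 1.6823 × (-8.1%) = -13.6%.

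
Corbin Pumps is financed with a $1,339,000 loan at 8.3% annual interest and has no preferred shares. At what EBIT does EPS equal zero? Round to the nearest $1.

Annual interest = 8.3% × $1,339,000 = $111,137.00.
With no preferred dividends, EPS = 0 when EBIT exactly covers interest, so the financial break-even EBIT is $111,137.00.

$111,137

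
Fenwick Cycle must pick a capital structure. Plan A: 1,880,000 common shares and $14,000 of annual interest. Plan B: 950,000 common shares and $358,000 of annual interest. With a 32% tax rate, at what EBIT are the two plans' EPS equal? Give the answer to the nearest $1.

$709,398

Set EPS_A = EPS_B: (EBIT − $14,000)(1 − 0.32) ÷ 1,880,000 = (EBIT − $358,000)(1 − 0.32) ÷ 950,000.
The (1 − t) factor cancels: (EBIT − 14,000) × 950,000 = (EBIT − 358,000) × 1,880,000.
Solving, EBIT = (358,000·1,880,000 − 14,000·950,000) / (1,880,000 − 950,000) = 659,740,000,000 / 930,000 = 709,397.85.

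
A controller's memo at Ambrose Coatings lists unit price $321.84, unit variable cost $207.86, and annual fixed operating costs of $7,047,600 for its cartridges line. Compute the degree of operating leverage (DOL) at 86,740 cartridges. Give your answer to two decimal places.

Contribution at this volume is 86,740 × $113.98 = $9,886,625.20.
Subtracting fixed costs: EBIT = $9,886,625.20 − $7,047,600 = $2,839,025.20.
DOL = contribution ÷ EBIT = $9,886,625.20 ÷ $2,839,025.20 = 3.4824.

3.48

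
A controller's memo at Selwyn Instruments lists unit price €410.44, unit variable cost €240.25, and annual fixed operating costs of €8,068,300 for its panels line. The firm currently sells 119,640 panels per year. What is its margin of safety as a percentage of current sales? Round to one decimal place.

Each unit contributes €410.44 − €240.25 = €170.19. Break-even units = €8,068,300 ÷ €170.19 = 47,407.60; break-even revenue = 47,407.60 × €410.44 = €19,457,976.68.
Actual sales revenue = 119,640 × €410.44 = €49,105,041.60.
Margin of safety = (€49,105,041.60 − €19,457,976.68) ÷ €49,105,041.60 = 60.4%.

60.4%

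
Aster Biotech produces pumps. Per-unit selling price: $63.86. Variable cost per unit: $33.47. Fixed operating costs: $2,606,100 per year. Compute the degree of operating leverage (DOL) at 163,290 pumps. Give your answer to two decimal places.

2.11

At 163,290 units, contribution = 163,290 × $30.39 = $4,962,383.10.
Subtracting fixed costs: EBIT = $4,962,383.10 − $2,606,100 = $2,356,283.10.
So DOL = total CM / EBIT = $4,962,383.10 / $2,356,283.10 = 2.1060.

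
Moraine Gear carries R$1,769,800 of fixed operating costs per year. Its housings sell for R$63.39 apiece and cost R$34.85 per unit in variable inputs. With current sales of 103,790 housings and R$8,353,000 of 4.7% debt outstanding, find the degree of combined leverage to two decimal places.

3.70

Total contribution margin = 103,790 × R$28.54 = R$2,962,166.60.
Operating income = contribution − fixed costs = R$2,962,166.60 − R$1,769,800 = R$1,192,366.60. Interest = R$392,591.00, so EBIT − I = R$799,775.60.
Degree of total leverage = total CM / (EBIT − interest) = R$2,962,166.60 / R$799,775.60 = 3.7037.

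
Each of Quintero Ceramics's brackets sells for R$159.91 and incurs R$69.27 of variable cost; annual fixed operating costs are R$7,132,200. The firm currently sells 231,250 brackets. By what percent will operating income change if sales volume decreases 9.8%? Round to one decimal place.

At 231,250 units, contribution = 231,250 × R$90.64 = R$20,960,500.00.
EBIT = R$20,960,500.00 − R$7,132,200 = R$13,828,300.00.
So DOL = total CM / EBIT = R$20,960,500.00 / R$13,828,300.00 = 1.5158.
%ΔEBIT = DOL × %ΔSales = 1.5158 × -9.8% = -14.9%.

-14.9%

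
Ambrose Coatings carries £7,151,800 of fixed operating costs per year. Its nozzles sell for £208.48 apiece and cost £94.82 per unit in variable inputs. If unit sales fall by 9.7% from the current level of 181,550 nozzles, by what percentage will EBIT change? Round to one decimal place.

-14.8%

Contribution at this volume is 181,550 × £113.66 = £20,634,973.00.
EBIT = £20,634,973.00 − £7,151,800 = £13,483,173.00.
So DOL = total CM / EBIT = £20,634,973.00 / £13,483,173.00 = 1.5304.
%ΔEBIT = DOL × %ΔSales = 1.5304 × -9.7% = -14.8%.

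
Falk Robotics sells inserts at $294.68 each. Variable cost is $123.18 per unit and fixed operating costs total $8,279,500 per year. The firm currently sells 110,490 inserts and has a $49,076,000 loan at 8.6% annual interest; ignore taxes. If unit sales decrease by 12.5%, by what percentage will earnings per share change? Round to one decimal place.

-36.7%

Contribution at this volume is 110,490 × $171.50 = $18,949,035.00.
EBIT = $18,949,035.00 − $8,279,500 = $10,669,535.00.
Interest = $4,220,536.00, so EBIT − I = $6,448,999.00.
DCL = total CM / (EBIT − I) = $18,949,035.00 / $6,448,999.00 = 2.9383.
%ΔEPS = DCL × %ΔSales = 2.9383 × -12.5% = -36.7%.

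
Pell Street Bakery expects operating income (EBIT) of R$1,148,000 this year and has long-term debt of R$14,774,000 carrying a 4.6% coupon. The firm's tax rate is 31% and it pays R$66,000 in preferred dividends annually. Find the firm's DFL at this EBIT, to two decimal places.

3.08

Interest = R$679,604.00.
Pre-tax preferred-dividend burden = R$66,000 ÷ (1 − 0.31) = R$95,652.17.
DFL = EBIT ÷ [EBIT − I − D_p/(1−t)] = R$1,148,000 ÷ [R$1,148,000 − R$679,604.00 − R$95,652.17] = R$1,148,000 ÷ R$372,743.83 = 3.0799.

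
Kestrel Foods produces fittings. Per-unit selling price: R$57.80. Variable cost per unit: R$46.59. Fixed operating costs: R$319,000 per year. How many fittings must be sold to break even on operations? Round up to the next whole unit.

Contribution margin per unit = R$57.80 − R$46.59 = R$11.21.
Break-even Q = R$319,000 / R$11.21 = 28,456.74 → 28,457 fittings.

28,457 fittings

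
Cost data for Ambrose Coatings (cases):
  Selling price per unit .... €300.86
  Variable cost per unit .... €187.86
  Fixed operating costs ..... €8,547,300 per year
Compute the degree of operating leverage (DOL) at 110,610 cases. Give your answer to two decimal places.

At 110,610 units, contribution = 110,610 × €113.00 = €12,498,930.00.
Subtracting fixed costs: EBIT = €12,498,930.00 − €8,547,300 = €3,951,630.00.
So DOL = total CM / EBIT = €12,498,930.00 / €3,951,630.00 = 3.1630.

3.16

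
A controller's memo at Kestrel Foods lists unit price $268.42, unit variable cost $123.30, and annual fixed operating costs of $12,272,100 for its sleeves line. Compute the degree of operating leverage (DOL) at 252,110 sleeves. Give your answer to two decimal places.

At 252,110 units, contribution = 252,110 × $145.12 = $36,586,203.20.
Operating income = contribution − fixed costs = $36,586,203.20 − $12,272,100 = $24,314,103.20.
Degree of operating leverage = $36,586,203.20 / $24,314,103.20 = 1.5047.

1.50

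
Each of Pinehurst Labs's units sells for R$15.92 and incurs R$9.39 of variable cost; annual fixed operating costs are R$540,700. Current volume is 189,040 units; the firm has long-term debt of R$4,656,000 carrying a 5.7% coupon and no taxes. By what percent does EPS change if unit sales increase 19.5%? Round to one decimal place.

+56.2%

At 189,040 units, contribution = 189,040 × R$6.53 = R$1,234,431.20.
Operating income = contribution − fixed costs = R$1,234,431.20 − R$540,700 = R$693,731.20.
Interest = R$265,392.00, so EBIT − I = R$428,339.20.
DCL = total CM / (EBIT − I) = R$1,234,431.20 / R$428,339.20 = 2.8819.
%ΔEPS = DCL × %ΔSales = 2.8819 × +19.5% = +56.2%.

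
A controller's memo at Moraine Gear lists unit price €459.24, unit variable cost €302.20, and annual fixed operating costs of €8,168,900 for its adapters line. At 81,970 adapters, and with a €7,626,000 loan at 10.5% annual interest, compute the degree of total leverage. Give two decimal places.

At 81,970 units, contribution = 81,970 × €157.04 = €12,872,568.80.
EBIT = €12,872,568.80 − €8,168,900 = €4,703,668.80. Interest = €800,730.00, so EBIT − I = €3,902,938.80.
Degree of total leverage = total CM / (EBIT − interest) = €12,872,568.80 / €3,902,938.80 = 3.2982.

3.30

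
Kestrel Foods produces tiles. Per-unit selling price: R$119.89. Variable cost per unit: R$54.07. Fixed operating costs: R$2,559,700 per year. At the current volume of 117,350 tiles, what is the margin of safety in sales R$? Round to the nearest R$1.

Unit CM = price − variable cost = R$119.89 − R$54.07 = R$65.82. Break-even units = R$2,559,700 ÷ R$65.82 = 38,889.40; break-even revenue = 38,889.40 × R$119.89 = R$4,662,449.60.
Current sales = 117,350 × R$119.89 = R$14,069,091.50.
Margin of safety = R$14,069,091.50 − R$4,662,449.60 = R$9,406,642.

R$9,406,642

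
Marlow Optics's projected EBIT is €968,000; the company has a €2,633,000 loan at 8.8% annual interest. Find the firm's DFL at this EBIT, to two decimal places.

Interest = €231,704.00.
Degree of financial leverage = EBIT / (EBIT − interest) = €968,000 / €736,296.00 = 1.3147.

1.31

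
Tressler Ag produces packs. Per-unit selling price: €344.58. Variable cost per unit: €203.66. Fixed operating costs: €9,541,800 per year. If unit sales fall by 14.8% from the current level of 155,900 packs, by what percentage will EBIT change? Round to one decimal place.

-26.2%

At 155,900 units, contribution = 155,900 × €140.92 = €21,969,428.00.
Operating income = contribution − fixed costs = €21,969,428.00 − €9,541,800 = €12,427,628.00.
So DOL = total CM / EBIT = €21,969,428.00 / €12,427,628.00 = 1.7678.
So EBIT moves 1.7678 × (-14.8%) = -26.2%.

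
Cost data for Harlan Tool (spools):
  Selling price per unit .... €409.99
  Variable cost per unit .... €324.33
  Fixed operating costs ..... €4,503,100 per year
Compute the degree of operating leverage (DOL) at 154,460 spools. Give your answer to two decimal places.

1.52

At 154,460 units, contribution = 154,460 × €85.66 = €13,231,043.60.
Subtracting fixed costs: EBIT = €13,231,043.60 − €4,503,100 = €8,727,943.60.
Degree of operating leverage = €13,231,043.60 / €8,727,943.60 = 1.5159.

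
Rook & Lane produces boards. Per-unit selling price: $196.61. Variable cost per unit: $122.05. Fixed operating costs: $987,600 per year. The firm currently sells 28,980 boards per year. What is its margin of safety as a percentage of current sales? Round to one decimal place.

54.3%

Each unit contributes $196.61 − $122.05 = $74.56. Break-even units = $987,600 ÷ $74.56 = 13,245.71; break-even revenue = 13,245.71 × $196.61 = $2,604,238.68.
Actual sales revenue = 28,980 × $196.61 = $5,697,757.80.
Margin of safety = ($5,697,757.80 − $2,604,238.68) ÷ $5,697,757.80 = 54.3%.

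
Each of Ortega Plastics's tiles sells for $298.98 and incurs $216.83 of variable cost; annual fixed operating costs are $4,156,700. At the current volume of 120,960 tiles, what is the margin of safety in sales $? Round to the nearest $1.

$21,036,560

Contribution margin per unit = $298.98 − $216.83 = $82.15. Break-even units = $4,156,700 ÷ $82.15 = 50,598.90; break-even revenue = 50,598.90 × $298.98 = $15,128,060.45.
Current sales = 120,960 × $298.98 = $36,164,620.80.
Margin of safety = $36,164,620.80 − $15,128,060.45 = $21,036,560.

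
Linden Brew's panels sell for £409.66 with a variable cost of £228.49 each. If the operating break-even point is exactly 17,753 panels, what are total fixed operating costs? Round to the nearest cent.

Contribution margin per unit = £409.66 − £228.49 = £181.17.
Fixed costs = break-even units × CM = 17,753 × £181.17 = £3,216,311.01.

£3,216,311.01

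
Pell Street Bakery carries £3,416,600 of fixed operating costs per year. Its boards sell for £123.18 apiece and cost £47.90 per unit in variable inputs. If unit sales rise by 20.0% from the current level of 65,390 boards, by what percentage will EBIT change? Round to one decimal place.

At 65,390 units, contribution = 65,390 × £75.28 = £4,922,559.20.
Operating income = contribution − fixed costs = £4,922,559.20 − £3,416,600 = £1,505,959.20.
DOL = contribution ÷ EBIT = £4,922,559.20 ÷ £1,505,959.20 = 3.2687.
Operating income changes by 3.2687 × +20.0% = +65.4%.

+65.4%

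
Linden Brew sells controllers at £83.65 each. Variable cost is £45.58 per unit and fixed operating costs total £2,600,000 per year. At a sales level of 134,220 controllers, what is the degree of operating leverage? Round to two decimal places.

Contribution at this volume is 134,220 × £38.07 = £5,109,755.40.
EBIT = £5,109,755.40 − £2,600,000 = £2,509,755.40.
DOL = contribution ÷ EBIT = £5,109,755.40 ÷ £2,509,755.40 = 2.0360.

2.04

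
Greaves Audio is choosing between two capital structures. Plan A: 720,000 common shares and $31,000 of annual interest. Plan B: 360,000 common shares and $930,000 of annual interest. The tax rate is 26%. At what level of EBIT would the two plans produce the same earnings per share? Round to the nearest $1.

$1,829,000

At indifference, (EBIT − 31,000)(1 − t)/720,000 = (EBIT − 930,000)(1 − t)/360,000.
Cancelling (1 − t) and cross-multiplying: 360,000·(EBIT − 31,000) = 720,000·(EBIT − 930,000).
Solving, EBIT = (930,000·720,000 − 31,000·360,000) / (720,000 − 360,000) = 658,440,000,000 / 360,000 = 1,829,000.00.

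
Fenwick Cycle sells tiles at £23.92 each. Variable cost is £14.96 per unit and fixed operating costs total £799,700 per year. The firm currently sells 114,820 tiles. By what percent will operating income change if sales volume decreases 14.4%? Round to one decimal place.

Contribution at this volume is 114,820 × £8.96 = £1,028,787.20.
Operating income = contribution − fixed costs = £1,028,787.20 − £799,700 = £229,087.20.
DOL = contribution ÷ EBIT = £1,028,787.20 ÷ £229,087.20 = 4.4908.
%ΔEBIT = DOL × %ΔSales = 4.4908 × -14.4% = -64.7%.

-64.7%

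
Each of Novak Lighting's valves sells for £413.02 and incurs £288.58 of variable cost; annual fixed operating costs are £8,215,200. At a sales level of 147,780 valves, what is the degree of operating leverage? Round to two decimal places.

1.81

At 147,780 units, contribution = 147,780 × £124.44 = £18,389,743.20.
Subtracting fixed costs: EBIT = £18,389,743.20 − £8,215,200 = £10,174,543.20.
So DOL = total CM / EBIT = £18,389,743.20 / £10,174,543.20 = 1.8074.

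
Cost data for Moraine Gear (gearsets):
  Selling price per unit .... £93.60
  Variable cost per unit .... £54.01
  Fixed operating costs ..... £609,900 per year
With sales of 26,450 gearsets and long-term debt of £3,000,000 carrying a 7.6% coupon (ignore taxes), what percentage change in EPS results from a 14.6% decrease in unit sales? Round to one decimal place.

-73.1%

Total contribution margin = 26,450 × £39.59 = £1,047,155.50.
EBIT = £1,047,155.50 − £609,900 = £437,255.50.
After interest of £228,000.00, pre-tax earnings = £209,255.50.
DCL = total CM / (EBIT − I) = £1,047,155.50 / £209,255.50 = 5.0042.
EPS therefore changes by 5.0042 × (-14.6%) = -73.1%.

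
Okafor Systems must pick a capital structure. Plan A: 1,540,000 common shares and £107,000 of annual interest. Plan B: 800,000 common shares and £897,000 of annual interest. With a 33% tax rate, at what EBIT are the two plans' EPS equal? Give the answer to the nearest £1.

£1,751,054

Set EPS_A = EPS_B: (EBIT − £107,000)(1 − 0.33) ÷ 1,540,000 = (EBIT − £897,000)(1 − 0.33) ÷ 800,000.
The (1 − t) factor cancels: (EBIT − 107,000) × 800,000 = (EBIT − 897,000) × 1,540,000.
Solving, EBIT = (897,000·1,540,000 − 107,000·800,000) / (1,540,000 − 800,000) = 1,295,780,000,000 / 740,000 = 1,751,054.05.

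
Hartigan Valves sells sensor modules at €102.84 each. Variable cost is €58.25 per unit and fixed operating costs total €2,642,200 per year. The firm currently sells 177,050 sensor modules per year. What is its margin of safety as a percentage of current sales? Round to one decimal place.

Each unit contributes €102.84 − €58.25 = €44.59. Break-even units = €2,642,200 ÷ €44.59 = 59,255.44; break-even revenue = 59,255.44 × €102.84 = €6,093,829.29.
Current sales = 177,050 × €102.84 = €18,207,822.00.
Margin of safety = (€18,207,822.00 − €6,093,829.29) ÷ €18,207,822.00 = 66.5%.

66.5%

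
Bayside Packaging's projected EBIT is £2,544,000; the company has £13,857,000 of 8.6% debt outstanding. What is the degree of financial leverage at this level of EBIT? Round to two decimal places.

Interest = £1,191,702.00.
Degree of financial leverage = EBIT / (EBIT − interest) = £2,544,000 / £1,352,298.00 = 1.8812.

1.88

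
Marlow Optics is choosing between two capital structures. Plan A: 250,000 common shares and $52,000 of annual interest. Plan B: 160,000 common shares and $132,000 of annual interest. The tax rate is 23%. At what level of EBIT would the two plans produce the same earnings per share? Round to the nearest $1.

$274,222

At indifference, (EBIT − 52,000)(1 − t)/250,000 = (EBIT − 132,000)(1 − t)/160,000.
Cancelling (1 − t) and cross-multiplying: 160,000·(EBIT − 52,000) = 250,000·(EBIT − 132,000).
EBIT × (250,000 − 160,000) = 132,000 × 250,000 − 52,000 × 160,000 = 24,680,000,000, so EBIT = 24,680,000,000 ÷ 90,000 = 274,222.22.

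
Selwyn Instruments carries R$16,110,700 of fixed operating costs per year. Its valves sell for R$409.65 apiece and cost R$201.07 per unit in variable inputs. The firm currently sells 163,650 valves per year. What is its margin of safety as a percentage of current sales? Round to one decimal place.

Each unit contributes R$409.65 − R$201.07 = R$208.58. Break-even units = R$16,110,700 ÷ R$208.58 = 77,239.91; break-even revenue = 77,239.91 × R$409.65 = R$31,641,328.29.
Current sales = 163,650 × R$409.65 = R$67,039,222.50.
Margin of safety = (R$67,039,222.50 − R$31,641,328.29) ÷ R$67,039,222.50 = 52.8%.

52.8%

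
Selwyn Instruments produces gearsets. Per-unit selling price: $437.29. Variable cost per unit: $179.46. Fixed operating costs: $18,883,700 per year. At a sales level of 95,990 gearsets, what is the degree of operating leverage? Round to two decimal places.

Contribution at this volume is 95,990 × $257.83 = $24,749,101.70.
Subtracting fixed costs: EBIT = $24,749,101.70 − $18,883,700 = $5,865,401.70.
Degree of operating leverage = $24,749,101.70 / $5,865,401.70 = 4.2195.

4.22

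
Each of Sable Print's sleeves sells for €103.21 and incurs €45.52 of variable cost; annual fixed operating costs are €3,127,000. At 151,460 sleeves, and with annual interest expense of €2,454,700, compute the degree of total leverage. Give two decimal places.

2.77

Contribution at this volume is 151,460 × €57.69 = €8,737,727.40.
EBIT = €8,737,727.40 − €3,127,000 = €5,610,727.40. Interest = €2,454,700.00.
DOL = €8,737,727.40 ÷ €5,610,727.40 = 1.5573; DFL = €5,610,727.40 ÷ €3,156,027.40 = 1.7778.
DCL = DOL × DFL = 1.5573 × 1.7778 = 2.7686.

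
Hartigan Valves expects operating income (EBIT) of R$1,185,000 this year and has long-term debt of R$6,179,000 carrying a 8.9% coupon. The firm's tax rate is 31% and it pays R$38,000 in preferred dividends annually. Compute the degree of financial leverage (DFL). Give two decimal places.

Annual interest charges come to R$549,931.00.
Preferred dividends grossed up pre-tax: R$38,000 / (1 − 0.31) = R$55,072.46.
DFL = EBIT ÷ [EBIT − I − D_p/(1−t)] = R$1,185,000 ÷ [R$1,185,000 − R$549,931.00 − R$55,072.46] = R$1,185,000 ÷ R$579,996.54 = 2.0431.

2.04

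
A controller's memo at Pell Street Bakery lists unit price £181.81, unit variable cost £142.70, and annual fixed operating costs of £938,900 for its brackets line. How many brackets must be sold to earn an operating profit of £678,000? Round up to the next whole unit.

41,343 brackets

Unit CM = price − variable cost = £181.81 − £142.70 = £39.11.
Need Q such that Q × £39.11 − £938,900 = £678,000, i.e. Q = £1,616,900 / £39.11 = 41,342.37 → 41,343.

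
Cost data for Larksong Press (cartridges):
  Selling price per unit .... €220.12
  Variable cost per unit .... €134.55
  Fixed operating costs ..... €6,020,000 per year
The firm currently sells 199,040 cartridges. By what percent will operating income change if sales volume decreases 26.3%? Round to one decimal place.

-40.7%

Total contribution margin = 199,040 × €85.57 = €17,031,852.80.
EBIT = €17,031,852.80 − €6,020,000 = €11,011,852.80.
So DOL = total CM / EBIT = €17,031,852.80 / €11,011,852.80 = 1.5467.
Operating income changes by 1.5467 × -26.3% = -40.7%.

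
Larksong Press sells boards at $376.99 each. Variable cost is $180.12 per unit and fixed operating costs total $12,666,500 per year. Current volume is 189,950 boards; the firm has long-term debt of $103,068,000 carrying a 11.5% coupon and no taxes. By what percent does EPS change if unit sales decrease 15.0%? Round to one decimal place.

-43.6%

Contribution at this volume is 189,950 × $196.87 = $37,395,456.50.
Operating income = contribution − fixed costs = $37,395,456.50 − $12,666,500 = $24,728,956.50.
After interest of $11,852,820.00, pre-tax earnings = $12,876,136.50.
Degree of combined leverage = contribution ÷ (EBIT − I) = $37,395,456.50 ÷ $12,876,136.50 = 2.9042.
%ΔEPS = DCL × %ΔSales = 2.9042 × -15.0% = -43.6%.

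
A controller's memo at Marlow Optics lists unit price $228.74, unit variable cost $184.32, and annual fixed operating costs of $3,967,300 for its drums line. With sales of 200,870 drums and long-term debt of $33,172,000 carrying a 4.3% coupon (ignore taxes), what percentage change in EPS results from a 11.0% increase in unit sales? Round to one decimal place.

Contribution at this volume is 200,870 × $44.42 = $8,922,645.40.
Operating income = contribution − fixed costs = $8,922,645.40 − $3,967,300 = $4,955,345.40.
After interest of $1,426,396.00, pre-tax earnings = $3,528,949.40.
Degree of combined leverage = contribution ÷ (EBIT − I) = $8,922,645.40 ÷ $3,528,949.40 = 2.5284.
EPS therefore changes by 2.5284 × (+11.0%) = +27.8%.

+27.8%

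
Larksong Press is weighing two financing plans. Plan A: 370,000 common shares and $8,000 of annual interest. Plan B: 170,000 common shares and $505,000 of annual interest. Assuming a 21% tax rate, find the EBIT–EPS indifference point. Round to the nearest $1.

$927,450

At indifference, (EBIT − 8,000)(1 − t)/370,000 = (EBIT − 505,000)(1 − t)/170,000.
The (1 − t) factor cancels: (EBIT − 8,000) × 170,000 = (EBIT − 505,000) × 370,000.
EBIT × (370,000 − 170,000) = 505,000 × 370,000 − 8,000 × 170,000 = 185,490,000,000, so EBIT = 185,490,000,000 ÷ 200,000 = 927,450.00.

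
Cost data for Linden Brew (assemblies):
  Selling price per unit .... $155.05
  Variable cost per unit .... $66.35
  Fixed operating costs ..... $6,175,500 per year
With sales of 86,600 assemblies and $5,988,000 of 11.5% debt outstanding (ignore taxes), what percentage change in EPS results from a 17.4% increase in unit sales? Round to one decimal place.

Contribution at this volume is 86,600 × $88.70 = $7,681,420.00.
Subtracting fixed costs: EBIT = $7,681,420.00 − $6,175,500 = $1,505,920.00.
After interest of $688,620.00, pre-tax earnings = $817,300.00.
Degree of combined leverage = contribution ÷ (EBIT − I) = $7,681,420.00 ÷ $817,300.00 = 9.3985.
EPS therefore changes by 9.3985 × (+17.4%) = +163.5%.

+163.5%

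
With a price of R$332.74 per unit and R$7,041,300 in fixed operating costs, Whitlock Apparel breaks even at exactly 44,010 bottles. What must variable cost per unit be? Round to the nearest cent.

R$172.75

At break-even, FC = Q × (P − VC), so P − VC = R$7,041,300 ÷ 44,010 = R$159.9932.
Variable cost per unit = R$332.74 − R$159.9932 = R$172.75.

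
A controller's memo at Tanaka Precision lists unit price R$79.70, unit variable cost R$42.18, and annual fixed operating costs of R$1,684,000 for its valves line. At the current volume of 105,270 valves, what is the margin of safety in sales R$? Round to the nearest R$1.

R$4,812,865

Each unit contributes R$79.70 − R$42.18 = R$37.52. Break-even units = R$1,684,000 ÷ R$37.52 = 44,882.73; break-even revenue = 44,882.73 × R$79.70 = R$3,577,153.52.
Current sales = 105,270 × R$79.70 = R$8,390,019.00.
Margin of safety = R$8,390,019.00 − R$3,577,153.52 = R$4,812,865.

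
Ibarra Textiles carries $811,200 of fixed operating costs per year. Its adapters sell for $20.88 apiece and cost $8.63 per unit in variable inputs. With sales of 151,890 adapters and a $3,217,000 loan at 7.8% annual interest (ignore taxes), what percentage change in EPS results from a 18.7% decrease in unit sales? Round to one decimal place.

-43.6%

Total contribution margin = 151,890 × $12.25 = $1,860,652.50.
Operating income = contribution − fixed costs = $1,860,652.50 − $811,200 = $1,049,452.50.
After interest of $250,926.00, pre-tax earnings = $798,526.50.
Degree of combined leverage = contribution ÷ (EBIT − I) = $1,860,652.50 ÷ $798,526.50 = 2.3301.
%ΔEPS = DCL × %ΔSales = 2.3301 × -18.7% = -43.6%.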